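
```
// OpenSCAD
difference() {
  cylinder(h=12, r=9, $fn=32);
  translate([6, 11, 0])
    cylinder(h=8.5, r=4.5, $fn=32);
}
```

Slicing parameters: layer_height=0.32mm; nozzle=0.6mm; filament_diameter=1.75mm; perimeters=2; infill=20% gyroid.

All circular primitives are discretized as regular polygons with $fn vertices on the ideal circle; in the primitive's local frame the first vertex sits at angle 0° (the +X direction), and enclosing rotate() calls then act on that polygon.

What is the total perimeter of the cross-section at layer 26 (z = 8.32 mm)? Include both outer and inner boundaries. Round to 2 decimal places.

At z = 8.32 mm: the cylinder: section is a regular 32-gon, circumradius r=9 (perimeter = 2·32·9.000·sin(180°/32) = 56.46 mm); the r=4.5 cylinder at (6, 11) gives a regular 32-gon of circumradius 4.5 (constant along its height) (perimeter = 2·32·4.500·sin(180°/32) = 28.23 mm); After the difference (first − rest): starting from the r=9 cylinder, the r=4.5 cylinder at (6, 11) partially overlaps it — only the 2.86 mm² overlap (of its 63.21 mm²) is removed, clipping the outline — boundary = 56.64 mm. Overall, the cross-section is a single solid region. Total boundary length (outer) = 56.64 mm.

56.64 mm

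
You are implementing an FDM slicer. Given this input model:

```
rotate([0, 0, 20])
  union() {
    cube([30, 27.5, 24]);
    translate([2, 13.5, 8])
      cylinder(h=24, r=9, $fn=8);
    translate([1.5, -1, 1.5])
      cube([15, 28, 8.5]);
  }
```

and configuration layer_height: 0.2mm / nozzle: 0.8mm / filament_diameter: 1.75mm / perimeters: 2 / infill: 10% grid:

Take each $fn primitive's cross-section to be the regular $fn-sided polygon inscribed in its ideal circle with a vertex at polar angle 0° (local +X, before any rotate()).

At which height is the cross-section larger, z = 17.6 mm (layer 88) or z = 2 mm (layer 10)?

Layer 88 (z = 17.6): the cube is present — its section is the full 30×27.5 rectangle (area 825.00 mm²); the r=9 cylinder at (2, 13.5) contributes a regular 8-gon of circumradius 9 (area = (8/2)·9.000²·sin(360°/8) = 229.10 mm²); the cube at (1.5, -1) is not intersected at this z (z outside [1.5, 10]); Combining (union): the regions partially overlap — summed areas 1054.10 mm² minus the doubly-counted overlap 148.89 mm² gives 905.21 mm² — area = 905.21 mm²; (rotated 20° about Z; rotation is an isometry so areas/perimeters/island counts are preserved). So its area = 905.21 mm². Layer 10 (z = 2): the cube (footprint 30×27.5) is included at this height (area 825.00 mm²); the cylinder at (2, 13.5) is not intersected at this z (z outside [8, 32]); the cube at (1.5, -1) (footprint 15×28) is included at this height (area 420.00 mm²); Taking the union: the regions partially overlap — summed areas 1245.00 mm² minus the doubly-counted overlap 405.00 mm² gives 840.00 mm² — area = 840.00 mm²; (rotated 20° about Z; rotation is an isometry so areas/perimeters/island counts are preserved). So its area = 840.00 mm². Layer 88 is larger (905.21 vs 840.00 mm²).

layer 88 (z = 17.6 mm)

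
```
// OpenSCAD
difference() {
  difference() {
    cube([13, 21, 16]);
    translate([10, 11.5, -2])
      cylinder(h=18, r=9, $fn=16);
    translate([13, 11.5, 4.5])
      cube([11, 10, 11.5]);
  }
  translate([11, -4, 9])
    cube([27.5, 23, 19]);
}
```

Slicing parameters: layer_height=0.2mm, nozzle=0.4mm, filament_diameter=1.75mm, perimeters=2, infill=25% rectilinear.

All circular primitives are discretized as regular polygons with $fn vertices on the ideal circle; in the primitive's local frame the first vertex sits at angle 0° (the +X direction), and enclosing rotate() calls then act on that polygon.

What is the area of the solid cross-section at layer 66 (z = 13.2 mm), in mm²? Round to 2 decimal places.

91.01 mm²

At z = 13.2 mm: the cube is present — its section is the full 13×21 rectangle (area 273.00 mm²); the r=9 cylinder at (10, 11.5) contributes a regular 16-gon of circumradius 9 (area = (16/2)·9.000²·sin(360°/16) = 247.98 mm²); the cube at (13, 11.5) is present — its section is the full 11×10 rectangle (area 110.00 mm²); Subtracting the remaining from the first: starting from the 13×21 cube (273.00 mm²), the r=9 cylinder at (10, 11.5) partially overlaps it — only the 176.20 mm² overlap (of its 247.98 mm²) is removed, clipping the outline; the 11×10 cube at (13, 11.5) misses the remaining region (no effect) — area = 96.80 mm²; the cube at (11, -4) is present — its section is the full 27.5×23 rectangle (area 632.50 mm²); Taking the first minus the rest: starting from the result so far (96.80 mm²), the 27.5×23 cube at (11, -4) partially overlaps it — only the 5.80 mm² overlap (of its 632.50 mm²) is removed, clipping the outline — area = 91.01 mm². Overall, the cross-section is a single solid region. Net area = 91.01 mm².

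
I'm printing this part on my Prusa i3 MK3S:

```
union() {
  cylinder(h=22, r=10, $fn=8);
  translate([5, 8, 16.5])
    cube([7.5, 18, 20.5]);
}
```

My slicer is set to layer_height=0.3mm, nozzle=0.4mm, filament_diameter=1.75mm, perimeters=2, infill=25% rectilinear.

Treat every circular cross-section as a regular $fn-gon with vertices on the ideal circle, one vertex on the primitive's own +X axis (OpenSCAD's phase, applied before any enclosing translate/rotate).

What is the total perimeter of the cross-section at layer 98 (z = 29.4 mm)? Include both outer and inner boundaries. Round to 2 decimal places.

51.00 mm

At z = 29.4 mm: the cylinder is not intersected at this z (z outside [0, 22]); the cube at (5, 8) (footprint 7.5×18) is included at this height (perimeter 51.00 mm); Combining (union): only the 7.5×18 cube at (5, 8) is present, so the union is just that shape — boundary = 51.00 mm. Overall, the cross-section is a single solid region. Total boundary length (outer) = 51.00 mm.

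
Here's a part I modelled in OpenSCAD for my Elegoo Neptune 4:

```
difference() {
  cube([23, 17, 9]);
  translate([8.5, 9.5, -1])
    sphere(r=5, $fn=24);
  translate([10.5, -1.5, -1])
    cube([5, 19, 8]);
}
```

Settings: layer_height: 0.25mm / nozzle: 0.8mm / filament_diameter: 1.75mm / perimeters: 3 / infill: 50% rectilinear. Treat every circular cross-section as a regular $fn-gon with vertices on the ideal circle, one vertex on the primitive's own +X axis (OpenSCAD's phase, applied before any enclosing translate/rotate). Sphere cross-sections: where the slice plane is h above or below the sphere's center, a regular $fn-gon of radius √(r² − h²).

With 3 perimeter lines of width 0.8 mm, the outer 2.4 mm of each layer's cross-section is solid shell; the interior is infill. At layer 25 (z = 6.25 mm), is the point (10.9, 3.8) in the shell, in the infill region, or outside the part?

At z = 6.25 mm: the cube (footprint 23×17) is included at this height; the sphere at (8.5, 9.5) is absent (|z−center|=7.250 > r=5); the cube at (10.5, -1.5) is present — its section is the full 5×19 rectangle; After the difference (first − rest): starting from the 23×17 cube, the 5×19 cube at (10.5, -1.5) partially overlaps it — only the 85.00 mm² overlap (of its 95.00 mm²) is removed, clipping the outline — 2 connected regions. Overall, the cross-section has 2 separate islands. The nearest boundary edge runs (10.50, 17.00)→(10.50, 0.00); distance from the point to it = 0.40 mm. The point is not inside any of the regions above, so it lies outside the cross-section (0.40 mm from the nearest boundary).

outside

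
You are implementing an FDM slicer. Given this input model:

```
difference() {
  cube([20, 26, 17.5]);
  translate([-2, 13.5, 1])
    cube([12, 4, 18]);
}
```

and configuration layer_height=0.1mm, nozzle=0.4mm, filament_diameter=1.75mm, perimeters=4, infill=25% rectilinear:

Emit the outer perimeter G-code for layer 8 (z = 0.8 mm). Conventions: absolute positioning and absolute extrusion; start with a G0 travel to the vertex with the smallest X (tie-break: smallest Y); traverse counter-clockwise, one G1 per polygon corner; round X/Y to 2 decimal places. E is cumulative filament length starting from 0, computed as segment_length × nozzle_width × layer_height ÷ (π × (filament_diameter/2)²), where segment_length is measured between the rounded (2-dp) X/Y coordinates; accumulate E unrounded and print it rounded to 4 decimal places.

G0 X0.00 Y0.00 Z0.80
G1 X20.00 Y0.00 E0.3326
G1 X20.00 Y26.00 E0.7650
G1 X0.00 Y26.00 E1.0976
G1 X0.00 Y0.00 E1.5300

At z = 0.8 mm: the 20×26 cube contributes its full rectangle; the cube at (-2, 13.5) is not intersected at this z (z outside [1, 19]); After the difference (first − rest): none of the subtracted shapes is present at this height, so the 20×26 cube is unchanged — 1 connected region. The outline is a single polygon with 4 vertices. Extrusion per mm of travel: 0.4 × 0.1 / (π × 0.875²) = 0.016630. Accumulating E over each segment gives final E = 1.5300.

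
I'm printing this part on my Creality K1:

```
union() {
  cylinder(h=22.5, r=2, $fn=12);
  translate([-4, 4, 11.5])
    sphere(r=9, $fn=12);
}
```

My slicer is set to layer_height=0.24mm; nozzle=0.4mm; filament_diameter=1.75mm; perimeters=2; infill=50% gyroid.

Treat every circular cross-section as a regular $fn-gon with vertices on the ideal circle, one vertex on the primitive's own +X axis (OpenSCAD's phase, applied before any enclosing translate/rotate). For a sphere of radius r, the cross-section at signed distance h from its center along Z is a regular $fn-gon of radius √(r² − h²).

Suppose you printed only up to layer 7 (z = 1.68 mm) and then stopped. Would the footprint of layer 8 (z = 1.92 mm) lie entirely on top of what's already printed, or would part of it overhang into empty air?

Compare the two slices. At z = 1.68: the r=2 cylinder contributes a regular 12-gon of circumradius 2 (area = (12/2)·2.000²·sin(360°/12) = 12.00 mm²); the sphere at (-4, 4) does not reach this height (|z−center|=9.820 > r=9); Taking the union: only the r=2 cylinder is present, so the union is just that shape — area = 12.00 mm². At z = 1.92: the r=2 cylinder contributes a regular 12-gon of circumradius 2 (area = (12/2)·2.000²·sin(360°/12) = 12.00 mm²); the sphere at (-4, 4) is not intersected at this z (|z−center|=9.580 > r=9); Merging all regions: only the r=2 cylinder is present, so the union is just that shape — area = 12.00 mm². Checking containment: the cross-section at z = 1.92 is a subset of the cross-section at z = 1.68.

entirely on top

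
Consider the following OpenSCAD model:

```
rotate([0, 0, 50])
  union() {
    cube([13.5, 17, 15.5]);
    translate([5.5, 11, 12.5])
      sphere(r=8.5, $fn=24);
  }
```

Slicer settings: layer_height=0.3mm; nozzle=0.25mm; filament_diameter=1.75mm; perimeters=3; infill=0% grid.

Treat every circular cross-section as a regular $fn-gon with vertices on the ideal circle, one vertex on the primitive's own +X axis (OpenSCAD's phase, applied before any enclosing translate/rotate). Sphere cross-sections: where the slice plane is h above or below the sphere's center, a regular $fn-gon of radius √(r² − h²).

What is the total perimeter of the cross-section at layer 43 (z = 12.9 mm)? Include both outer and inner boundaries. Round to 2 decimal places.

At z = 12.9 mm: the cube is present — its section is the full 13.5×17 rectangle (perimeter 61.00 mm); the r=8.5 sphere at (5.5, 11) slices to a regular 24-gon of circumradius 8.491 (√(r²−h²) with h=0.4 from center) (perimeter = 2·24·8.491·sin(180°/24) = 53.20 mm); Taking the union: the regions partially overlap (shared area 176.23 mm²), so the edge portions inside another operand are dropped and the merged outline is re-measured after clipping — boundary = 64.46 mm; (rotated 50° about Z; rotation is an isometry so areas/perimeters/island counts are preserved). Overall, the cross-section is a single solid region. Total boundary length (outer) = 64.46 mm.

64.46 mm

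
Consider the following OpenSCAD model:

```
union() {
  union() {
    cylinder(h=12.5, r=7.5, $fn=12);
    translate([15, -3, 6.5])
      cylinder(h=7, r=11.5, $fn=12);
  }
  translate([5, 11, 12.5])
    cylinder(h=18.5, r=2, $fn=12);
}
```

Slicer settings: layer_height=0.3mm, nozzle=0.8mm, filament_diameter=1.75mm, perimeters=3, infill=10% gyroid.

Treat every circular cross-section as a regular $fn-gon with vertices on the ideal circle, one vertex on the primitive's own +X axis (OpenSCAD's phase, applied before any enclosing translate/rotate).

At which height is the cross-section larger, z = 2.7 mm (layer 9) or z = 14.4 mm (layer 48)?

Layer 9 (z = 2.7): the r=7.5 cylinder contributes a regular 12-gon of circumradius 7.5 (area = (12/2)·7.500²·sin(360°/12) = 168.75 mm²); the cylinder at (15, -3) does not reach this height (z outside [6.5, 13.5]); Taking the union: only the r=7.5 cylinder is present, so the union is just that shape — area = 168.75 mm²; the cylinder at (5, 11) is absent (z outside [12.5, 31]); Merging all regions: only the result so far is present, so the union is just that shape — area = 168.75 mm². So its area = 168.75 mm². Layer 48 (z = 14.4): the cylinder is absent (z outside [0, 12.5]); the cylinder at (15, -3) is not intersected at this z (z outside [6.5, 13.5]); Combining (union): nothing is present at this height; the r=2 cylinder at (5, 11) gives a regular 12-gon of circumradius 2 (constant along its height) (area = (12/2)·2.000²·sin(360°/12) = 12.00 mm²); Taking the union: only the r=2 cylinder at (5, 11) is present, so the union is just that shape — area = 12.00 mm². So its area = 12.00 mm². Layer 9 is larger (168.75 vs 12.00 mm²).

layer 9 (z = 2.7 mm)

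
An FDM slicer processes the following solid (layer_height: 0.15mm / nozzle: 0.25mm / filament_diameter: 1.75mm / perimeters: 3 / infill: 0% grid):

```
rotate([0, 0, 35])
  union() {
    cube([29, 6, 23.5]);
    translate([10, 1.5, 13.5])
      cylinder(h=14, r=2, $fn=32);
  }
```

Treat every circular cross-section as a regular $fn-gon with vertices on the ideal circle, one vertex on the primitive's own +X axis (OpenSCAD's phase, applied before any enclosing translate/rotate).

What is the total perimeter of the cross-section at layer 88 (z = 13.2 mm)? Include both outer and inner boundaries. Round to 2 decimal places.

At z = 13.2 mm: the 29×6 cube contributes its full rectangle (perimeter 70.00 mm); the cylinder at (10, 1.5) is not intersected at this z (z outside [13.5, 27.5]); Combining (union): only the 29×6 cube is present, so the union is just that shape — boundary = 70.00 mm; (whole slice rotated 35° about Z — lengths, areas and connectivity unchanged). Overall, the cross-section is a single solid region. Total boundary length (outer) = 70.00 mm.

70.00 mm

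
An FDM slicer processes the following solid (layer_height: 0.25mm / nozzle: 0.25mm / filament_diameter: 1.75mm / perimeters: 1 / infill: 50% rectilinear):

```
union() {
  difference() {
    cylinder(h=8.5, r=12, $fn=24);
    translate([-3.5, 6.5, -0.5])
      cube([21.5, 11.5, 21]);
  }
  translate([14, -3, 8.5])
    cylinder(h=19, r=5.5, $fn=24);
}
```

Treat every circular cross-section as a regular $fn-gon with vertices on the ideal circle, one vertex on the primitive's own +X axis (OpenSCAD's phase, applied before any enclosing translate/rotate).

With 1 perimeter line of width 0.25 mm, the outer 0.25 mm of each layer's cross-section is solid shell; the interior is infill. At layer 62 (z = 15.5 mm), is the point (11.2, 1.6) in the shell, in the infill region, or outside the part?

shell

At z = 15.5 mm: the cylinder is not intersected at this z (z outside [0, 8.5]); the cube at (-3.5, 6.5) (footprint 21.5×11.5) is included at this height; Taking the first minus the rest: the first operand is absent here, so nothing remains; the cylinder at (14, -3): section is a regular 24-gon, circumradius r=5.5; Taking the union: only the r=5.5 cylinder at (14, -3) is present, so the union is just that shape — 1 connected region. Overall, the cross-section is a single solid region. The nearest boundary edge runs (11.25, 1.76)→(10.11, 0.89); distance from the point to it = 0.10 mm. The point is inside the cross-section, 0.10 mm from the nearest boundary — within the 0.25 mm shell band (1 × 0.25).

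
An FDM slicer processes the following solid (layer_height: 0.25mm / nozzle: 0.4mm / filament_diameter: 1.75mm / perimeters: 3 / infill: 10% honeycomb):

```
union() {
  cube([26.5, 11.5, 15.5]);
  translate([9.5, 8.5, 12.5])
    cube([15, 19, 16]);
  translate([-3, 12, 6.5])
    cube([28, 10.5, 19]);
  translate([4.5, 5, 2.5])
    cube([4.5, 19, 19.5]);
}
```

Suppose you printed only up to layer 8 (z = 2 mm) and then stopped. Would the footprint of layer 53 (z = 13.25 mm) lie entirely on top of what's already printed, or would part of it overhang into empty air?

Compare the two slices. At z = 2: the cube is present — its section is the full 26.5×11.5 rectangle (area 304.75 mm²); the cube at (9.5, 8.5) does not reach this height (z outside [12.5, 28.5]); the cube at (-3, 12) does not reach this height (z outside [6.5, 25.5]); the cube at (4.5, 5) does not reach this height (z outside [2.5, 22]); Combining (union): only the 26.5×11.5 cube is present, so the union is just that shape — area = 304.75 mm². At z = 13.25: the cube is present — its section is the full 26.5×11.5 rectangle (area 304.75 mm²); the cube at (9.5, 8.5) is present — its section is the full 15×19 rectangle (area 285.00 mm²); the cube at (-3, 12) (footprint 28×10.5) is included at this height (area 294.00 mm²); the cube at (4.5, 5) is present — its section is the full 4.5×19 rectangle (area 85.50 mm²); Taking the union: the regions partially overlap — summed areas 969.25 mm² minus the doubly-counted overlap 279.00 mm² gives 690.25 mm² — area = 690.25 mm². Checking containment: at z = 13.25 the cross-section extends beyond the z = 2 cross-section by about 385.50 mm².

part overhangs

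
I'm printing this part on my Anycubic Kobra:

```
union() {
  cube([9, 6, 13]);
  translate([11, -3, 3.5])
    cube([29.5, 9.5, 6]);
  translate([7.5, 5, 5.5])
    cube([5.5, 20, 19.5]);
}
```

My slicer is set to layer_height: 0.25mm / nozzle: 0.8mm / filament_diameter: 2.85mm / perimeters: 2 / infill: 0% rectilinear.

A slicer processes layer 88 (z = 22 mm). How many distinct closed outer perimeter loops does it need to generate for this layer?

1

At z = 22 mm: the cube does not reach this height (z outside [0, 13]); the cube at (11, -3) does not reach this height (z outside [3.5, 9.5]); the cube at (7.5, 5) is present — its section is the full 5.5×20 rectangle; Merging all regions: only the 5.5×20 cube at (7.5, 5) is present, so the union is just that shape — 1 connected region. The result has 1 disconnected region.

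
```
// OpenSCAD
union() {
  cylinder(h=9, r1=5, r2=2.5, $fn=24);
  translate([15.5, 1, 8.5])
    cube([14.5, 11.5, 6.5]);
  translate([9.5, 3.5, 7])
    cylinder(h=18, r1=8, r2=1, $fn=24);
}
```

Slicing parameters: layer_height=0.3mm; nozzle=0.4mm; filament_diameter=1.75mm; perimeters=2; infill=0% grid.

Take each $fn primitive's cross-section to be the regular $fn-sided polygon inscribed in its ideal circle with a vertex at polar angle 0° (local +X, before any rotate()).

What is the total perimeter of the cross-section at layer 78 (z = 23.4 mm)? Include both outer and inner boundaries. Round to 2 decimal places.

At z = 23.4 mm: the cone is absent (z outside [0, 9]); the cube at (15.5, 1) is not intersected at this z (z outside [8.5, 15]); the cone at (9.5, 3.5) (r1=8→r2=1) has section circumradius 1.622 here — a regular 24-gon (perimeter = 2·24·1.622·sin(180°/24) = 10.16 mm); Merging all regions: only the cone at (9.5, 3.5) is present, so the union is just that shape — boundary = 10.16 mm. Overall, the cross-section is a single solid region. Total boundary length (outer) = 10.16 mm.

10.16 mm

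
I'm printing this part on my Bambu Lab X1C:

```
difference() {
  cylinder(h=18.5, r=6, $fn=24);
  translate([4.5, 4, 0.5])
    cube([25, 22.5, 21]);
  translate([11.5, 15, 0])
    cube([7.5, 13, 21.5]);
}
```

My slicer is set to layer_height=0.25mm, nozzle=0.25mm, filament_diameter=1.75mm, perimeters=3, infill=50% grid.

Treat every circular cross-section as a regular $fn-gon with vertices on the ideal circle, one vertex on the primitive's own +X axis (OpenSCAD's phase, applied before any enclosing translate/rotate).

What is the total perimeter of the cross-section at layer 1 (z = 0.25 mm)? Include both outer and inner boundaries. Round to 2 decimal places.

37.59 mm

At z = 0.25 mm: the r=6 cylinder gives a regular 24-gon of circumradius 6 (constant along its height) (perimeter = 2·24·6.000·sin(180°/24) = 37.59 mm); the cube at (4.5, 4) is absent (z outside [0.5, 21.5]); the cube at (11.5, 15) is present — its section is the full 7.5×13 rectangle (perimeter 41.00 mm); After the difference (first − rest): starting from the r=6 cylinder, the 7.5×13 cube at (11.5, 15) misses the remaining region (no effect) — boundary = 37.59 mm. Overall, the cross-section is a single solid region. Total boundary length (outer) = 37.59 mm.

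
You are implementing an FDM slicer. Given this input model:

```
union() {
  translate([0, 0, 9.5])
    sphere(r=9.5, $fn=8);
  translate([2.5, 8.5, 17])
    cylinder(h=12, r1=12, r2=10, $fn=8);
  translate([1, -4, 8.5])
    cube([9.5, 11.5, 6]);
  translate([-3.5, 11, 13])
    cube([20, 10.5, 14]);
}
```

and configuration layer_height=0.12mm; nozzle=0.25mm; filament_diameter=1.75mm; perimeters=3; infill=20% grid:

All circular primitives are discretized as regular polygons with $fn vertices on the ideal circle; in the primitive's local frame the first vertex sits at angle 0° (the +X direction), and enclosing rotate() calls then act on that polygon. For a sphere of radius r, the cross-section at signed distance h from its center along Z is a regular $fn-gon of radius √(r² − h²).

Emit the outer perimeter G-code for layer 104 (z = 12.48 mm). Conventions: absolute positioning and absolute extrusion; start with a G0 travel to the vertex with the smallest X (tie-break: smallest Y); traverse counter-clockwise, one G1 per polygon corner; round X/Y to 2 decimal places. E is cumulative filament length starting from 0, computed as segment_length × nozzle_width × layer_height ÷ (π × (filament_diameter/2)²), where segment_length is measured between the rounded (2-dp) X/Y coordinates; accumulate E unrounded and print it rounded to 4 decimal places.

G0 X-9.02 Y0.00 Z12.48
G1 X-6.38 Y-6.38 E0.0861
G1 X0.00 Y-9.02 E0.1722
G1 X6.38 Y-6.38 E0.2584
G1 X7.36 Y-4.00 E0.2905
G1 X10.50 Y-4.00 E0.3296
G1 X10.50 Y7.50 E0.4731
G1 X3.67 Y7.50 E0.5582
G1 X0.00 Y9.02 E0.6078
G1 X-6.38 Y6.38 E0.6939
G1 X-9.02 Y0.00 E0.7800

At z = 12.48 mm: the sphere: section is a regular 8-gon, circumradius = √(r²−h²) = √(9.5²−2.98²) = 9.021; the cone at (2.5, 8.5) is not intersected at this z (z outside [17, 29]); the cube at (1, -4) is present — its section is the full 9.5×11.5 rectangle; the cube at (-3.5, 11) is not intersected at this z (z outside [13, 27]); Combining (union): the regions partially overlap (shared area 76.01 mm²), so overlapping operands fuse into one piece — 1 connected region. The outline is a single polygon with 10 vertices. Extrusion per mm of travel: 0.25 × 0.12 / (π × 0.875²) = 0.012473. Accumulating E over each segment gives final E = 0.7800.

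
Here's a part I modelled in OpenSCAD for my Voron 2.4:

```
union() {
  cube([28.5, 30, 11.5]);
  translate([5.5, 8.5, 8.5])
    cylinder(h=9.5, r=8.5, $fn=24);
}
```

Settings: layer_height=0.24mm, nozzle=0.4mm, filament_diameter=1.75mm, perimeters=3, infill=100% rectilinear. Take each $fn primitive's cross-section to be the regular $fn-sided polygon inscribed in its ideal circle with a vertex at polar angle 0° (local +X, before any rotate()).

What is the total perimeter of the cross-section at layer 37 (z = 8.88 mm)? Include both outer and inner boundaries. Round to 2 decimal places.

At z = 8.88 mm: the cube (footprint 28.5×30) is included at this height (perimeter 117.00 mm); the r=8.5 cylinder at (5.5, 8.5) gives a regular 24-gon of circumradius 8.5 (constant along its height) (perimeter = 2·24·8.500·sin(180°/24) = 53.25 mm); Combining (union): the regions partially overlap (shared area 198.09 mm²), so the edge portions inside another operand are dropped and the merged outline is re-measured after clipping — boundary = 118.80 mm. Overall, the cross-section is a single solid region. Total boundary length (outer) = 118.80 mm.

118.80 mm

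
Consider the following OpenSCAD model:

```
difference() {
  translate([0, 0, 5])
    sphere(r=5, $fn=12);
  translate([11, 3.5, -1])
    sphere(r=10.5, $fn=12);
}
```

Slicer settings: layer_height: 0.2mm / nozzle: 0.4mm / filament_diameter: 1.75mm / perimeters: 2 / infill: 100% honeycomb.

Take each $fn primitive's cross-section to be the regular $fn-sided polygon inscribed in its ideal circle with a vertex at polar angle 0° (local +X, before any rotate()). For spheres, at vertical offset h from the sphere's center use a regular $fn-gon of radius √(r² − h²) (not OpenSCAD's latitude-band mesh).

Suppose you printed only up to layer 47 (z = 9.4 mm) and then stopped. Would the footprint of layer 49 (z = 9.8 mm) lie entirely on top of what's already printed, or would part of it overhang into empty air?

entirely on top

Compare the two slices. At z = 9.4: the r=5 sphere slices to a regular 12-gon of circumradius 2.375 (√(r²−h²) with h=4.4 from center) (area = (12/2)·2.375²·sin(360°/12) = 16.92 mm²); the r=10.5 sphere at (11, 3.5) slices to a regular 12-gon of circumradius 1.446 (√(r²−h²) with h=10.4 from center) (area = (12/2)·1.446²·sin(360°/12) = 6.27 mm²); Subtracting the remaining from the first: starting from the r=5 sphere (16.92 mm²), the r=10.5 sphere at (11, 3.5) misses the remaining region (no effect) — area = 16.92 mm². At z = 9.8: the r=5 sphere slices to a regular 12-gon of circumradius 1.400 (√(r²−h²) with h=4.8 from center) (area = (12/2)·1.400²·sin(360°/12) = 5.88 mm²); the sphere at (11, 3.5) is not intersected at this z (|z−center|=10.800 > r=10.5); After the difference (first − rest): none of the subtracted shapes is present at this height, so the r=5 sphere is unchanged — area = 5.88 mm². Checking containment: the cross-section at z = 9.8 is a subset of the cross-section at z = 9.4.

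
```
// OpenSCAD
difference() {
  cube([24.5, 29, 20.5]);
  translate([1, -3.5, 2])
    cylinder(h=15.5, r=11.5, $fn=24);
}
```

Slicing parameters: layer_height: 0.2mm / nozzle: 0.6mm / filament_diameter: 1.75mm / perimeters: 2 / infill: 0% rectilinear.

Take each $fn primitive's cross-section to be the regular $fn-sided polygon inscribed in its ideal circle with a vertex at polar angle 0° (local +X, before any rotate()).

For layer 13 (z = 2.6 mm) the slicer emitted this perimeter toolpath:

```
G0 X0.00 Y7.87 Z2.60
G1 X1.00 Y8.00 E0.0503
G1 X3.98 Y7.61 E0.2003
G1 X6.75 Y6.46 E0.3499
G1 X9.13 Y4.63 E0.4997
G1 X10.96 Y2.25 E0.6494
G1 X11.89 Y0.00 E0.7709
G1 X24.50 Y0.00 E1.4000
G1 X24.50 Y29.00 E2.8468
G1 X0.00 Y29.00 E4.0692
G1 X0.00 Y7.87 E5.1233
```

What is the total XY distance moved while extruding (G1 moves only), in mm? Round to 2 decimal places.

102.69 mm

Sum the Euclidean lengths of each G1 segment: total = 102.69 mm.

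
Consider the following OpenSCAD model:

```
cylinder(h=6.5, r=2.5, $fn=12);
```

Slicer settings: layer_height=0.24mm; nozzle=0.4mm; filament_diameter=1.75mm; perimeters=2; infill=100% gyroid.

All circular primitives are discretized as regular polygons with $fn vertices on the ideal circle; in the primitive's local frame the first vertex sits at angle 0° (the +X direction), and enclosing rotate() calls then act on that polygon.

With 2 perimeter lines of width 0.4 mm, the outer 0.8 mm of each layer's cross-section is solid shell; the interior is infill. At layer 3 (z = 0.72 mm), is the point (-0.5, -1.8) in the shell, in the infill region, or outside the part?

At z = 0.72 mm: the cylinder: section is a regular 12-gon, circumradius r=2.5. Overall, the cross-section is a single solid region. The nearest boundary edge runs (-1.25, -2.17)→(-0.00, -2.50); distance from the point to it = 0.55 mm. The point is inside the cross-section, 0.55 mm from the nearest boundary — within the 0.8 mm shell band (2 × 0.4).

shell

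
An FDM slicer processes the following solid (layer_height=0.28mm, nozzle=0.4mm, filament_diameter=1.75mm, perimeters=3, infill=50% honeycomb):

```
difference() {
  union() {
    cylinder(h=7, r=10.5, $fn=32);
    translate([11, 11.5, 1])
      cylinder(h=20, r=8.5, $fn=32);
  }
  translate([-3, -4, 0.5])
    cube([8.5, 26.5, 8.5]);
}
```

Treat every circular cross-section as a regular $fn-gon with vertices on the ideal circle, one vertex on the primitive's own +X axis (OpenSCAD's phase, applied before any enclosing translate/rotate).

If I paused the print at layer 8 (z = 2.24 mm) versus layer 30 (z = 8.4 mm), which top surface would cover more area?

layer 8 (z = 2.24 mm)

Layer 8 (z = 2.24): the r=10.5 cylinder contributes a regular 32-gon of circumradius 10.5 (area = (32/2)·10.500²·sin(360°/32) = 344.14 mm²); the cylinder at (11, 11.5): section is a regular 32-gon, circumradius r=8.5 (area = (32/2)·8.500²·sin(360°/32) = 225.52 mm²); Combining (union): the regions partially overlap — summed areas 569.66 mm² minus the doubly-counted overlap 20.92 mm² gives 548.74 mm² — area = 548.74 mm²; the 8.5×26.5 cube at (-3, -4) contributes its full rectangle (area 225.25 mm²); Taking the first minus the rest: starting from that combined region (548.74 mm²), the 8.5×26.5 cube at (-3, -4) partially overlaps it — only the 138.60 mm² overlap (of its 225.25 mm²) is removed, clipping the outline — area = 410.15 mm². So its area = 410.15 mm². Layer 30 (z = 8.4): the cylinder is not intersected at this z (z outside [0, 7]); the r=8.5 cylinder at (11, 11.5) contributes a regular 32-gon of circumradius 8.5 (area = (32/2)·8.500²·sin(360°/32) = 225.52 mm²); Taking the union: only the r=8.5 cylinder at (11, 11.5) is present, so the union is just that shape — area = 225.52 mm²; the 8.5×26.5 cube at (-3, -4) contributes its full rectangle (area 225.25 mm²); Taking the first minus the rest: starting from that combined region (225.52 mm²), the 8.5×26.5 cube at (-3, -4) partially overlaps it — only the 26.61 mm² overlap (of its 225.25 mm²) is removed, clipping the outline — area = 198.92 mm². So its area = 198.92 mm². Layer 8 is larger (410.15 vs 198.92 mm²).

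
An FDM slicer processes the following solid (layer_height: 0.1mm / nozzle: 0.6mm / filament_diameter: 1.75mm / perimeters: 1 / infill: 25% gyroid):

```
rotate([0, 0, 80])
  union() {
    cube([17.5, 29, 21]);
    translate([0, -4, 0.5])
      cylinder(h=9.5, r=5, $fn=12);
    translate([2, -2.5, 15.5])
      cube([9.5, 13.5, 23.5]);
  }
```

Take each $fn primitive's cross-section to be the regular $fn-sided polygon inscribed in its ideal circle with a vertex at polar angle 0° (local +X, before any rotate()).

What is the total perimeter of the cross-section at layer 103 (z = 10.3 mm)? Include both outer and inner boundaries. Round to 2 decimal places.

At z = 10.3 mm: the cube (footprint 17.5×29) is included at this height (perimeter 93.00 mm); the cylinder at (0, -4) is absent (z outside [0.5, 10]); the cube at (2, -2.5) is not intersected at this z (z outside [15.5, 39]); Merging all regions: only the 17.5×29 cube is present, so the union is just that shape — boundary = 93.00 mm; (whole slice rotated 80° about Z — lengths, areas and connectivity unchanged). Overall, the cross-section is a single solid region. Total boundary length (outer) = 93.00 mm.

93.00 mm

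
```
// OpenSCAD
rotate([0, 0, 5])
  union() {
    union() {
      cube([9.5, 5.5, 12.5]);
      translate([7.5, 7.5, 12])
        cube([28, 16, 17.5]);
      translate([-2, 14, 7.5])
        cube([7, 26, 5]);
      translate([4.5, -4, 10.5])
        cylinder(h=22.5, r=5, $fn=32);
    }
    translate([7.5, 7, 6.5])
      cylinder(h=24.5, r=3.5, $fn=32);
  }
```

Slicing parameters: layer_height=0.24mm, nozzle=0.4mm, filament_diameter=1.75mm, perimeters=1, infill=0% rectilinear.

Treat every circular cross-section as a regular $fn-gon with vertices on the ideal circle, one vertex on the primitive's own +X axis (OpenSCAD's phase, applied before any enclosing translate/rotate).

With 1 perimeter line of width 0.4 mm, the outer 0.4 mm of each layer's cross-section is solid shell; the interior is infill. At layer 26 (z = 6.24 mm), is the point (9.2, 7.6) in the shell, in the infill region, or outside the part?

At z = 6.24 mm: the 9.5×5.5 cube contributes its full rectangle; the cube at (7.5, 7.5) does not reach this height (z outside [12, 29.5]); the cube at (-2, 14) is absent (z outside [7.5, 12.5]); the cylinder at (4.5, -4) is not intersected at this z (z outside [10.5, 33]); Taking the union: only the 9.5×5.5 cube is present, so the union is just that shape — 1 connected region; the cylinder at (7.5, 7) is absent (z outside [6.5, 31]); Taking the union: only the result so far is present, so the union is just that shape — 1 connected region; (whole slice rotated 5° about Z — lengths, areas and connectivity unchanged). Overall, the cross-section is a single solid region. Undo the 5° rotation: the query point maps to (9.827, 6.769) in the un-rotated model frame. The nearest boundary edge runs (9.50, 0.00)→(9.50, 5.50); distance from the point to it = 1.31 mm. The point is not inside any of the regions above, so it lies outside the cross-section (1.31 mm from the nearest boundary).

outside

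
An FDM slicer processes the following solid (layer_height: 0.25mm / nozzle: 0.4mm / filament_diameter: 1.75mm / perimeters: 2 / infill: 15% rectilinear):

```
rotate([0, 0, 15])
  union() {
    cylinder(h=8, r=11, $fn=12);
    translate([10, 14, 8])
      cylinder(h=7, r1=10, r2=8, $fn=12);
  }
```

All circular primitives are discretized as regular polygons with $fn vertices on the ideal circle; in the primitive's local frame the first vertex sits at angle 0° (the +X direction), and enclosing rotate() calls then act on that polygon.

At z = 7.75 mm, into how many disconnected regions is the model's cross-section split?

At z = 7.75 mm: the r=11 cylinder contributes a regular 12-gon of circumradius 11; the cone at (10, 14) does not reach this height (z outside [8, 15]); Taking the union: only the r=11 cylinder is present, so the union is just that shape — 1 connected region; (rotated 15° about Z; rotation is an isometry so areas/perimeters/island counts are preserved). The result has 1 disconnected region.

1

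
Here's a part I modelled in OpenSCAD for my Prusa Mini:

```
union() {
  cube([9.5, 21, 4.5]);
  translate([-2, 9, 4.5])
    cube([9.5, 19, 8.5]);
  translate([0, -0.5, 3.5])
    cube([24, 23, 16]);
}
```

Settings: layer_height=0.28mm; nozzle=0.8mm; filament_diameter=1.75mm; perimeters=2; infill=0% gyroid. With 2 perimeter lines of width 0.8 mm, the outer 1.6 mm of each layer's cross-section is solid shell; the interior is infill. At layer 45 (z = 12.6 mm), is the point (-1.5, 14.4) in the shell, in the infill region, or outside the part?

At z = 12.6 mm: the cube is absent (z outside [0, 4.5]); the 9.5×19 cube at (-2, 9) contributes its full rectangle; the cube at (0, -0.5) is present — its section is the full 24×23 rectangle; Merging all regions: the regions partially overlap (shared area 101.25 mm²), so overlapping operands fuse into one piece — 1 connected region. Overall, the cross-section is a single solid region. The nearest boundary edge runs (-2.00, 9.00)→(-2.00, 28.00); distance from the point to it = 0.50 mm. The point is inside the cross-section, 0.50 mm from the nearest boundary — within the 1.6 mm shell band (2 × 0.8).

shell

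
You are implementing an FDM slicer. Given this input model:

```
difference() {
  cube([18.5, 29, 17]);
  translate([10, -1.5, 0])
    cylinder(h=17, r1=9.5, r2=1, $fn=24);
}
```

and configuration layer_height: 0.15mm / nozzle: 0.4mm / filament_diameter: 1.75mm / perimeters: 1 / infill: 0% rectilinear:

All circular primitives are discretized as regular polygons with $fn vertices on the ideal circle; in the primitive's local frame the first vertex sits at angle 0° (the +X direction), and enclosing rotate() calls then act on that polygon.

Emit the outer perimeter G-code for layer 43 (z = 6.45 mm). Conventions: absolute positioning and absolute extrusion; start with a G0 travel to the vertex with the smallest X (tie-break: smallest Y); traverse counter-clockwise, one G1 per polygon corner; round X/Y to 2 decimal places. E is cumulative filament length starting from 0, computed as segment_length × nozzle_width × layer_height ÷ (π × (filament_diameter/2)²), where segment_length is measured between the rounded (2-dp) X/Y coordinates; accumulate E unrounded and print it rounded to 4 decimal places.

G0 X0.00 Y0.00 Z6.45
G1 X3.92 Y0.00 E0.0978
G1 X3.94 Y0.12 E0.1008
G1 X4.57 Y1.64 E0.1419
G1 X5.56 Y2.94 E0.1826
G1 X6.86 Y3.93 E0.2234
G1 X8.38 Y4.56 E0.2644
G1 X10.00 Y4.78 E0.3052
G1 X11.62 Y4.56 E0.3460
G1 X13.14 Y3.93 E0.3870
G1 X14.44 Y2.94 E0.4278
G1 X15.43 Y1.64 E0.4686
G1 X16.06 Y0.12 E0.5096
G1 X16.08 Y0.00 E0.5126
G1 X18.50 Y0.00 E0.5730
G1 X18.50 Y29.00 E1.2964
G1 X0.00 Y29.00 E1.7579
G1 X0.00 Y0.00 E2.4813

At z = 6.45 mm: the 18.5×29 cube contributes its full rectangle; the cone at (10, -1.5) contributes a regular 24-gon of circumradius 6.275 (interpolated between r1=9.5 and r2=1 at t=0.379); Subtracting the remaining from the first: starting from the 18.5×29 cube, the cone at (10, -1.5) partially overlaps it — only the 42.62 mm² overlap (of its 122.29 mm²) is removed, clipping the outline — 1 connected region. The outline is a single polygon with 17 vertices. Extrusion per mm of travel: 0.4 × 0.15 / (π × 0.875²) = 0.024945. Accumulating E over each segment gives final E = 2.4813.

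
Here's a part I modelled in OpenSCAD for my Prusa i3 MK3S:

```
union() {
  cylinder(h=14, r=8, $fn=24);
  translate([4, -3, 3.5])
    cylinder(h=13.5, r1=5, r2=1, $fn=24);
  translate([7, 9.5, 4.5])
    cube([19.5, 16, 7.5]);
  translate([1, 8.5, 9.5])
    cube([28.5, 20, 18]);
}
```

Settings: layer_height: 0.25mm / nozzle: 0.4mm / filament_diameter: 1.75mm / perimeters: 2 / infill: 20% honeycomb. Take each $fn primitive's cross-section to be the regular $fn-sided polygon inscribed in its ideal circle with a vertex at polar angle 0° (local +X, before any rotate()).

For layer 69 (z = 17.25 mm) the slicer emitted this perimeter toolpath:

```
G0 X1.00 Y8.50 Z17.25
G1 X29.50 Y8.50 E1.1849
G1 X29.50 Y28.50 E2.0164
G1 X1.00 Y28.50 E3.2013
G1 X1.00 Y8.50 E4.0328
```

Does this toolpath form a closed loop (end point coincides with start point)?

yes

Start point (G0): (1.00, 8.50). End point (last G1): the path returns to the start — closed.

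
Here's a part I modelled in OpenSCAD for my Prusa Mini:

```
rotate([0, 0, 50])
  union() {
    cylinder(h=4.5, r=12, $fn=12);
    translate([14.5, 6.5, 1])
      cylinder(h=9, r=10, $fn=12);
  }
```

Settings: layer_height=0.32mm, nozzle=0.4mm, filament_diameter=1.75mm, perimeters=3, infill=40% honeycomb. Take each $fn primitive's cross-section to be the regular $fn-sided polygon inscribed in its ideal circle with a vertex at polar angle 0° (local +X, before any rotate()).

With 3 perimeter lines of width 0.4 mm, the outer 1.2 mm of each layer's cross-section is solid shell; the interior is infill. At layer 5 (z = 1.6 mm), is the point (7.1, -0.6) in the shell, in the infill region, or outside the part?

infill

At z = 1.6 mm: the cylinder: section is a regular 12-gon, circumradius r=12; the cylinder at (14.5, 6.5): section is a regular 12-gon, circumradius r=10; Merging all regions: the regions partially overlap (shared area 55.49 mm²), so overlapping operands fuse into one piece — 1 connected region; (rotated 50° about Z; rotation is an isometry so areas/perimeters/island counts are preserved). Overall, the cross-section is a single solid region. Undo the 50° rotation: the query point maps to (4.104, -5.825) in the un-rotated model frame. The nearest boundary edge runs (10.39, -6.00)→(6.00, -10.39); distance from the point to it = 4.57 mm. The point is inside the cross-section and 4.57 mm from the nearest boundary — more than the 1.2 mm shell width (3 × 0.4), so it's in the infill interior.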